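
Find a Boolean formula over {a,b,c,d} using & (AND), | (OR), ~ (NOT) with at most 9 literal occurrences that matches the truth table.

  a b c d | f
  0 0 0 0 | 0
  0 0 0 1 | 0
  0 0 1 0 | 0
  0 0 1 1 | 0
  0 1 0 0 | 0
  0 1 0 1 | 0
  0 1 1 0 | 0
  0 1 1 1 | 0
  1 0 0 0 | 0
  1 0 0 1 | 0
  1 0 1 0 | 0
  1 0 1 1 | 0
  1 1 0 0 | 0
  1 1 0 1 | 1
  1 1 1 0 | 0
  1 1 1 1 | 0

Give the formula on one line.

(((~c | ~d) & d) & ((c & b) | (b & a)))

  ~c = 1100110011001100
  ~d = 1010101010101010
  (~c | ~d) = 1110111011101110
  ((~c | ~d) & d) = 0100010001000100
  (c & b) = 0000001100000011
  (b & a) = 0000000000001111
  ((c & b) | (b & a)) = 0000001100001111
  (((~c | ~d) & d) & ((c & b) | (b & a))) = 0000000000000100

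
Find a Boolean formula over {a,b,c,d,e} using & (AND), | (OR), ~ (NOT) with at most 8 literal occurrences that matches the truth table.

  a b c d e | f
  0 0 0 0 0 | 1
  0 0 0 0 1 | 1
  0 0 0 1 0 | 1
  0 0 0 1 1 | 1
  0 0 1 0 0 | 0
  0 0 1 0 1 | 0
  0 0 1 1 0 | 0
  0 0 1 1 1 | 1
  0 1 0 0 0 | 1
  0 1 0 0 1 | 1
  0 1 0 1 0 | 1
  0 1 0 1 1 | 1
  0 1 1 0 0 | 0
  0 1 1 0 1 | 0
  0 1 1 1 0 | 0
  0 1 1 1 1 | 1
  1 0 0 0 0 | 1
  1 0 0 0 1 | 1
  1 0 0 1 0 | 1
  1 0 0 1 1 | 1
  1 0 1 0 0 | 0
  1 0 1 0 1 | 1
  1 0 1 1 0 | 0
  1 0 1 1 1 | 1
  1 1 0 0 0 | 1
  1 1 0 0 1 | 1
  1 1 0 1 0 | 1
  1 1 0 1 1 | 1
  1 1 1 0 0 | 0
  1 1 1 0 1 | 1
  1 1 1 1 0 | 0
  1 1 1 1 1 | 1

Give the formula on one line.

  (d & e) = 00010001000100010001000100010001
  ((d & e) | a) = 00010001000100011111111111111111
  (((d & e) | a) & e) = 00010001000100010101010101010101
  ~c = 11110000111100001111000011110000
  ((((d & e) | a) & e) | ~c) = 11110001111100011111010111110101

((((d & e) | a) & e) | ~c)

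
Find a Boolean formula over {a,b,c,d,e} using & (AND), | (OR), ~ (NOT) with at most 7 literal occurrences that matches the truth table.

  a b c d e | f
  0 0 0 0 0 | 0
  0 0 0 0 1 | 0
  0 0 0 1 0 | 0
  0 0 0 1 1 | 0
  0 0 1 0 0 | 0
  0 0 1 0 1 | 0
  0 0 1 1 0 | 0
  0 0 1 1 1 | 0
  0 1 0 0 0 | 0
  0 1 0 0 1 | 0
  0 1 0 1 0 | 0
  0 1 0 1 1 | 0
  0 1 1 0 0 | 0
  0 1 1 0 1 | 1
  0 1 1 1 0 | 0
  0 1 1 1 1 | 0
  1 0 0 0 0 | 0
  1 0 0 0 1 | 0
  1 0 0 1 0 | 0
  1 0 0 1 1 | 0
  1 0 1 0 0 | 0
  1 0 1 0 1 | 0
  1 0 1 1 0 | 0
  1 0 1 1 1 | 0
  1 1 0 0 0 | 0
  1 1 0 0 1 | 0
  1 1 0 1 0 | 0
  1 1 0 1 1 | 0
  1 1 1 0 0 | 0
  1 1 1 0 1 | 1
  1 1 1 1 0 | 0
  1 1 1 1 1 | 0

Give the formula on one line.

  ~b = 11111111000000001111111100000000
  (c | ~b) = 11111111000011111111111100001111
  (b & e) = 00000000010101010000000001010101
  ~d = 11001100110011001100110011001100
  ((b & e) & ~d) = 00000000010001000000000001000100
  ((c | ~b) & ((b & e) & ~d)) = 00000000000001000000000000000100

((c | ~b) & ((b & e) & ~d))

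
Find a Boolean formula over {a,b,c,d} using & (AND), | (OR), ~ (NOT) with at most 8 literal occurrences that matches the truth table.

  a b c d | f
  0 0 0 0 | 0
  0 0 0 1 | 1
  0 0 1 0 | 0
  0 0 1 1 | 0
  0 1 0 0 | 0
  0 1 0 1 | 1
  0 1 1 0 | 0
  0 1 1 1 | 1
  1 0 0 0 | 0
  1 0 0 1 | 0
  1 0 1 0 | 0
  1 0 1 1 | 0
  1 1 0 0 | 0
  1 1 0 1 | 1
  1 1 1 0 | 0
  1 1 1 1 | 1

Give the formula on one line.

  (d & b) = 0000010100000101
  ~c = 1100110011001100
  ~a = 1111111100000000
  ~b = 1111000011110000
  (~a & ~b) = 1111000000000000
  (~c & (~a & ~b)) = 1100000000000000
  ((~c & (~a & ~b)) & d) = 0100000000000000
  ((d & b) | ((~c & (~a & ~b)) & d)) = 0100010100000101

((d & b) | ((~c & (~a & ~b)) & d))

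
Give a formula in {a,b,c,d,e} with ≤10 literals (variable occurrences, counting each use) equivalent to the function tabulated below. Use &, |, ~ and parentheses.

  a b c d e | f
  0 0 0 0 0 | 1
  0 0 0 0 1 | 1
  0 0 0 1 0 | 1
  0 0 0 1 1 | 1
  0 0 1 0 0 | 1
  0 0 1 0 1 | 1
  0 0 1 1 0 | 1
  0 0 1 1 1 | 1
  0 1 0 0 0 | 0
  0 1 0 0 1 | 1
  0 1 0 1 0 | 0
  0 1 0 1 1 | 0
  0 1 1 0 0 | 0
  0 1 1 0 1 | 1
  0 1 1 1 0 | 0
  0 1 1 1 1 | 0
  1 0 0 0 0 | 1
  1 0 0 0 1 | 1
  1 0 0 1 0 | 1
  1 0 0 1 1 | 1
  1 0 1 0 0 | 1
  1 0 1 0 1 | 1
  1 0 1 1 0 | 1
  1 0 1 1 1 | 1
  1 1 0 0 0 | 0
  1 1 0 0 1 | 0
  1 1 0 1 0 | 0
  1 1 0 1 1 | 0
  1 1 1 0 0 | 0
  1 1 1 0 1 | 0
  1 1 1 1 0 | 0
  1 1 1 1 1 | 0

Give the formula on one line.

(((d | (~a & e)) & ((b | c) & ~d)) | ~b)

  ~a = 11111111111111110000000000000000
  (~a & e) = 01010101010101010000000000000000
  (d | (~a & e)) = 01110111011101110011001100110011
  (b | c) = 00001111111111110000111111111111
  ~d = 11001100110011001100110011001100
  ((b | c) & ~d) = 00001100110011000000110011001100
  ((d | (~a & e)) & ((b | c) & ~d)) = 00000100010001000000000000000000
  ~b = 11111111000000001111111100000000
  (((d | (~a & e)) & ((b | c) & ~d)) | ~b) = 11111111010001001111111100000000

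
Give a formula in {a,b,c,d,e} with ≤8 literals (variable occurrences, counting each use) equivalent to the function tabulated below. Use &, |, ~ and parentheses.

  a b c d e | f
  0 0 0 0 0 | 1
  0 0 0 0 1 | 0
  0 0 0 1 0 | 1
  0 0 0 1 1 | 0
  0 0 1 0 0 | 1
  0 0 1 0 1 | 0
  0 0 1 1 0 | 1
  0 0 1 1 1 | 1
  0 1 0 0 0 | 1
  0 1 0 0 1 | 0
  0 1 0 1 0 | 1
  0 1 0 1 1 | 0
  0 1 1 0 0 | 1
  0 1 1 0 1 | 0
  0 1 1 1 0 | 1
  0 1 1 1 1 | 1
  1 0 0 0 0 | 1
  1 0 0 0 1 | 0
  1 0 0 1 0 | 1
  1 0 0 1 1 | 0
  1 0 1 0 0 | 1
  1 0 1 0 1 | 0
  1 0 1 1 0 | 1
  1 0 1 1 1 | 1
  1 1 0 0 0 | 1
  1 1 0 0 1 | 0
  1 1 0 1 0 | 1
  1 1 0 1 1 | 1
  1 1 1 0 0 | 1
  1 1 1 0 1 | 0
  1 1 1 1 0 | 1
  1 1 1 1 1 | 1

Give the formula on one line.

  ~e = 10101010101010101010101010101010
  (c | a) = 00001111000011111111111111111111
  (d & (c | a)) = 00000011000000110011001100110011
  (b & (d & (c | a))) = 00000000000000110000000000110011
  (c & d) = 00000011000000110000001100000011
  ((b & (d & (c | a))) | (c & d)) = 00000011000000110000001100110011
  (~e | ((b & (d & (c | a))) | (c & d))) = 10101011101010111010101110111011

(~e | ((b & (d & (c | a))) | (c & d)))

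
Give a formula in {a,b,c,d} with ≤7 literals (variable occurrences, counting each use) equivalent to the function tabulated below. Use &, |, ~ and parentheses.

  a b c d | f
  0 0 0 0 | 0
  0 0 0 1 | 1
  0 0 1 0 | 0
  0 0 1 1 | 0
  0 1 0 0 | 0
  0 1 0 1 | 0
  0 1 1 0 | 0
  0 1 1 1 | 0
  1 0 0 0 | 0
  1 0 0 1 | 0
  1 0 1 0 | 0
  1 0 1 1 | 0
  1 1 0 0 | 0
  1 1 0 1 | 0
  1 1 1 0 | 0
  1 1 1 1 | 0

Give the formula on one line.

(((~b & ~a) & ~c) & d)

  ~b = 1111000011110000
  ~a = 1111111100000000
  (~b & ~a) = 1111000000000000
  ~c = 1100110011001100
  ((~b & ~a) & ~c) = 1100000000000000
  (((~b & ~a) & ~c) & d) = 0100000000000000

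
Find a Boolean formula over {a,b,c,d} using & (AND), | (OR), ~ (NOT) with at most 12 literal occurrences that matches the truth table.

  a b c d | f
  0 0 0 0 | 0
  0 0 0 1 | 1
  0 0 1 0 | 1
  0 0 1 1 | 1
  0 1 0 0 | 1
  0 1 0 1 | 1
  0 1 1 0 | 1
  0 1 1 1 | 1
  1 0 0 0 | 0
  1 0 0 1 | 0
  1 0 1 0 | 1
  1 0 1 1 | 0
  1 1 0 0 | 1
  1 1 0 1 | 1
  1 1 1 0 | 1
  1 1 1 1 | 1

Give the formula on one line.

(b | (((~a | ~d) & d) | ((~d & (c | b)) & (c & ~b))))

  ~a = 1111111100000000
  ~d = 1010101010101010
  (~a | ~d) = 1111111110101010
  ((~a | ~d) & d) = 0101010100000000
  (c | b) = 0011111100111111
  (~d & (c | b)) = 0010101000101010
  ~b = 1111000011110000
  (c & ~b) = 0011000000110000
  ((~d & (c | b)) & (c & ~b)) = 0010000000100000
  (((~a | ~d) & d) | ((~d & (c | b)) & (c & ~b))) = 0111010100100000
  (b | (((~a | ~d) & d) | ((~d & (c | b)) & (c & ~b)))) = 0111111100101111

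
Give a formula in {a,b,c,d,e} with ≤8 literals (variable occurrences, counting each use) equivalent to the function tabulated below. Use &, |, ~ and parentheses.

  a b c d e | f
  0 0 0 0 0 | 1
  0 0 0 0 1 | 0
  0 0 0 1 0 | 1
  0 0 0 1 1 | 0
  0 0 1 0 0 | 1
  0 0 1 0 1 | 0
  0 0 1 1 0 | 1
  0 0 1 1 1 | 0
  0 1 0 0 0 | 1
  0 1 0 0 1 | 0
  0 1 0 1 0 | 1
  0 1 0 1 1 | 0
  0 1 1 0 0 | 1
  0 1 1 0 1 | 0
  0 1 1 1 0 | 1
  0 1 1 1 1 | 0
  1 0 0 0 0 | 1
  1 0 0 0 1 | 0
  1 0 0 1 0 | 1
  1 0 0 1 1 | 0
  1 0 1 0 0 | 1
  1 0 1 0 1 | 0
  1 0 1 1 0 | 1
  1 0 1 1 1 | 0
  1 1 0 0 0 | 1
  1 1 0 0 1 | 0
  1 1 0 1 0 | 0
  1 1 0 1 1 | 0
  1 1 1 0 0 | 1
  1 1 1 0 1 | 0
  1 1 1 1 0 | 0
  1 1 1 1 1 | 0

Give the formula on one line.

(((~e & a) & ~b) | ((e | (~d | ~a)) & ~e))

  ~e = 10101010101010101010101010101010
  (~e & a) = 00000000000000001010101010101010
  ~b = 11111111000000001111111100000000
  ((~e & a) & ~b) = 00000000000000001010101000000000
  ~d = 11001100110011001100110011001100
  ~a = 11111111111111110000000000000000
  (~d | ~a) = 11111111111111111100110011001100
  (e | (~d | ~a)) = 11111111111111111101110111011101
  ((e | (~d | ~a)) & ~e) = 10101010101010101000100010001000
  (((~e & a) & ~b) | ((e | (~d | ~a)) & ~e)) = 10101010101010101010101010001000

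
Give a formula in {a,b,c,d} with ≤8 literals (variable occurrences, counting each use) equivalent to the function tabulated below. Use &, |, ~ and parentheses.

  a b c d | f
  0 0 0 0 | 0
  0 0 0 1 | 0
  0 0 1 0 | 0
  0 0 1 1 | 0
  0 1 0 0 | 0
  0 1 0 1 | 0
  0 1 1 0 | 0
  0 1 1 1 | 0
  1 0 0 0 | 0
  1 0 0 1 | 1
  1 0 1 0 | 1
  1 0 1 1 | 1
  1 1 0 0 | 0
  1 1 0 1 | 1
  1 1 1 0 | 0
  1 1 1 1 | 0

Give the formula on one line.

((((~c & a) & d) | (~b & c)) & a)

  ~c = 1100110011001100
  (~c & a) = 0000000011001100
  ((~c & a) & d) = 0000000001000100
  ~b = 1111000011110000
  (~b & c) = 0011000000110000
  (((~c & a) & d) | (~b & c)) = 0011000001110100
  ((((~c & a) & d) | (~b & c)) & a) = 0000000001110100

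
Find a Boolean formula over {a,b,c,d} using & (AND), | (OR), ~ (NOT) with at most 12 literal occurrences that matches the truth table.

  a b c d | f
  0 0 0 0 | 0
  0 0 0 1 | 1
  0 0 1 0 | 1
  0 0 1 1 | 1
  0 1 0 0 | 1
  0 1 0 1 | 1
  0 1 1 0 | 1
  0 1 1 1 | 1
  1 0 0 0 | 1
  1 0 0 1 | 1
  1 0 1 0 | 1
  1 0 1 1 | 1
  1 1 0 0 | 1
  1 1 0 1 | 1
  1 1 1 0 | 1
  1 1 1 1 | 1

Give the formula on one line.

  (a & b) = 0000000000001111
  (c | (a & b)) = 0011001100111111
  (a & d) = 0000000001010101
  ~a = 1111111100000000
  (~a & d) = 0101010100000000
  ((a & d) | (~a & d)) = 0101010101010101
  (((a & d) | (~a & d)) | a) = 0101010111111111
  ((((a & d) | (~a & d)) | a) | b) = 0101111111111111
  ((c | (a & b)) | ((((a & d) | (~a & d)) | a) | b)) = 0111111111111111

((c | (a & b)) | ((((a & d) | (~a & d)) | a) | b))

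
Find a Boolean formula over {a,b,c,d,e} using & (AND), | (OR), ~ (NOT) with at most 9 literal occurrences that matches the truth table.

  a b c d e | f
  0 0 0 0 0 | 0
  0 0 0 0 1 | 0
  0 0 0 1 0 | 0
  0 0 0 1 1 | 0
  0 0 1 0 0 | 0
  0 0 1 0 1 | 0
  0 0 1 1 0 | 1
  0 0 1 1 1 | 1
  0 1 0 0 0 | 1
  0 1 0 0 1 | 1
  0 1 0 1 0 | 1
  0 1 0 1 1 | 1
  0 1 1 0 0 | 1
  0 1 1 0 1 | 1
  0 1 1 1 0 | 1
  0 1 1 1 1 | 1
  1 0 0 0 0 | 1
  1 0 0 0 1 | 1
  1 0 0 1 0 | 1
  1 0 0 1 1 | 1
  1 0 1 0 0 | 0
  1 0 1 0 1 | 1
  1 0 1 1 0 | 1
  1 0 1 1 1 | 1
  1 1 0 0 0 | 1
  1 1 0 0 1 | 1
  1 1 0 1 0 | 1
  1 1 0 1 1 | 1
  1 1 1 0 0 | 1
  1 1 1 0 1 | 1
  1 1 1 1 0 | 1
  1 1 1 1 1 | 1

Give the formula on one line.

  (c & d) = 00000011000000110000001100000011
  (c & e) = 00000101000001010000010100000101
  ~c = 11110000111100001111000011110000
  ((c & e) | ~c) = 11110101111101011111010111110101
  (((c & e) | ~c) & a) = 00000000000000001111010111110101
  ((c & d) | (((c & e) | ~c) & a)) = 00000011000000111111011111110111
  (b | ((c & d) | (((c & e) | ~c) & a))) = 00000011111111111111011111111111

(b | ((c & d) | (((c & e) | ~c) & a)))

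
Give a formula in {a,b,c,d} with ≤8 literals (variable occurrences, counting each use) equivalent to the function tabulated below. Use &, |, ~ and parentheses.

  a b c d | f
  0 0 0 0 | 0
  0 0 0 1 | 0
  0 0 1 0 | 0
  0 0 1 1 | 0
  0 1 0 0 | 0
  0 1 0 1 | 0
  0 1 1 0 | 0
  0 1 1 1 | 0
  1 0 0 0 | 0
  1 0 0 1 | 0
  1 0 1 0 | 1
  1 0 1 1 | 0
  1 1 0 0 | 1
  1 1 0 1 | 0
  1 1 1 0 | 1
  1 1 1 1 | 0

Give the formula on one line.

((a & ~d) & (b | (((~b | ~a) & ~d) & c)))

  ~d = 1010101010101010
  (a & ~d) = 0000000010101010
  ~b = 1111000011110000
  ~a = 1111111100000000
  (~b | ~a) = 1111111111110000
  ((~b | ~a) & ~d) = 1010101010100000
  (((~b | ~a) & ~d) & c) = 0010001000100000
  (b | (((~b | ~a) & ~d) & c)) = 0010111100101111
  ((a & ~d) & (b | (((~b | ~a) & ~d) & c))) = 0000000000101010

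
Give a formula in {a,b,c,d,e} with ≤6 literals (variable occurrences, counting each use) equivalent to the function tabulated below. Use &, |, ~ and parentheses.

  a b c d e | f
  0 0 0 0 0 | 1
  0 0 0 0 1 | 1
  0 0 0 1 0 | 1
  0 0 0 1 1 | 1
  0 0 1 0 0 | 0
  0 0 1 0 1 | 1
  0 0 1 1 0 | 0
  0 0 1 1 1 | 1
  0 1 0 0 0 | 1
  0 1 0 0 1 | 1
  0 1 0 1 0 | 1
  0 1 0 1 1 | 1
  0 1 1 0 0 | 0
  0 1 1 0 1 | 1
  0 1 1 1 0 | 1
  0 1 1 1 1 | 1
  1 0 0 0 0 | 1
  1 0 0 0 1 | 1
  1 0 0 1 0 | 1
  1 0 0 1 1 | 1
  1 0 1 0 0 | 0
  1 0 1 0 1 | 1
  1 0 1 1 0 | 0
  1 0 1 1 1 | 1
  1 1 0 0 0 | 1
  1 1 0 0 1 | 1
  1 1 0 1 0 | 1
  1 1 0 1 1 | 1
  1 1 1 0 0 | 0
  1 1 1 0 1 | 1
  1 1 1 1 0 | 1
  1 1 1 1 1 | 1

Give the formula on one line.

  ~c = 11110000111100001111000011110000
  (b & d) = 00000000001100110000000000110011
  (e | (b & d)) = 01010101011101110101010101110111
  (~c | (e | (b & d))) = 11110101111101111111010111110111

(~c | (e | (b & d)))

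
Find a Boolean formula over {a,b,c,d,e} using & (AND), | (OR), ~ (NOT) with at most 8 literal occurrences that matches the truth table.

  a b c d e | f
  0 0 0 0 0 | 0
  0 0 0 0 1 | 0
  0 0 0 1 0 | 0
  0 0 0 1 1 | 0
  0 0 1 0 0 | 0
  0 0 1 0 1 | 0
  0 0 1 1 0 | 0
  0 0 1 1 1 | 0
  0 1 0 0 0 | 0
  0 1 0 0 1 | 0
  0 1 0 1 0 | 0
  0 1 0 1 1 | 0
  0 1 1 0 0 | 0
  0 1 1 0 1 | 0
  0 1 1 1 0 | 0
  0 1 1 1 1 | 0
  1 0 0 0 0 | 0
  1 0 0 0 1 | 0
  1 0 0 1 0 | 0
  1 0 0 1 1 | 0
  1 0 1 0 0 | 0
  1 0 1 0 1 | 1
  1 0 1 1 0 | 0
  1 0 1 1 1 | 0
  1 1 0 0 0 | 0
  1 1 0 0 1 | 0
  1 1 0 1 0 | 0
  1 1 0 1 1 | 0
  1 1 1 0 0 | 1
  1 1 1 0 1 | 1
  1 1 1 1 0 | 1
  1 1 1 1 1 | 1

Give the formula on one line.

  ~d = 11001100110011001100110011001100
  (e & c) = 00000101000001010000010100000101
  (~d & (e & c)) = 00000100000001000000010000000100
  (a & c) = 00000000000000000000111100001111
  (b & (a & c)) = 00000000000000000000000000001111
  ((~d & (e & c)) | (b & (a & c))) = 00000100000001000000010000001111
  (((~d & (e & c)) | (b & (a & c))) & (a & c)) = 00000000000000000000010000001111

(((~d & (e & c)) | (b & (a & c))) & (a & c))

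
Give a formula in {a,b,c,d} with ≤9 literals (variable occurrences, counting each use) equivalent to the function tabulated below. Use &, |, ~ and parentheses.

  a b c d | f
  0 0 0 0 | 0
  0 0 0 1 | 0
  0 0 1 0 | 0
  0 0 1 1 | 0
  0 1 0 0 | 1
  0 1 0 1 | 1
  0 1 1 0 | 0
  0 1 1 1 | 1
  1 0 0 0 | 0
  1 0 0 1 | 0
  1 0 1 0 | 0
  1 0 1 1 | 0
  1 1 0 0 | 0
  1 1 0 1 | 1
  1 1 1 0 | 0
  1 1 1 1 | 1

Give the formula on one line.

  ~c = 1100110011001100
  ~a = 1111111100000000
  (~c & ~a) = 1100110000000000
  (b | ~c) = 1100111111001111
  (d & (b | ~c)) = 0100010101000101
  ((~c & ~a) | (d & (b | ~c))) = 1100110101000101
  (b & ((~c & ~a) | (d & (b | ~c)))) = 0000110100000101

(b & ((~c & ~a) | (d & (b | ~c))))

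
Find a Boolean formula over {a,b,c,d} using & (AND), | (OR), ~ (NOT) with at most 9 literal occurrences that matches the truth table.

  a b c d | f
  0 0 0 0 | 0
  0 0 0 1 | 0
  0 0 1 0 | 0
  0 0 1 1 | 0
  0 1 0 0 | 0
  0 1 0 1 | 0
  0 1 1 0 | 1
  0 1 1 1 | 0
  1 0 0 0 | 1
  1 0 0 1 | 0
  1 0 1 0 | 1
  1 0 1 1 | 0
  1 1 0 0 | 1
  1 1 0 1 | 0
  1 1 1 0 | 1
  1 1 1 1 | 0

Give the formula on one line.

(~d & (((((d & ~c) | c) & b) | a) & (~b | (~d & b))))

  ~d = 1010101010101010
  ~c = 1100110011001100
  (d & ~c) = 0100010001000100
  ((d & ~c) | c) = 0111011101110111
  (((d & ~c) | c) & b) = 0000011100000111
  ((((d & ~c) | c) & b) | a) = 0000011111111111
  ~b = 1111000011110000
  (~d & b) = 0000101000001010
  (~b | (~d & b)) = 1111101011111010
  (((((d & ~c) | c) & b) | a) & (~b | (~d & b))) = 0000001011111010
  (~d & (((((d & ~c) | c) & b) | a) & (~b | (~d & b)))) = 0000001010101010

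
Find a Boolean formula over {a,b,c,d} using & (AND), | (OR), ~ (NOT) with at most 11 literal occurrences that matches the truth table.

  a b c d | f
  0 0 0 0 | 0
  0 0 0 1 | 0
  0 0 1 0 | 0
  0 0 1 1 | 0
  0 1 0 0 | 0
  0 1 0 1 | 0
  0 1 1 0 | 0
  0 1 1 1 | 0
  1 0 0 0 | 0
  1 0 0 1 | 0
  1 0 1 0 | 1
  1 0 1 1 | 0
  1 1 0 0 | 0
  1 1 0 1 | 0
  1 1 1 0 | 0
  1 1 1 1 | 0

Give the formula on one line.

  ~d = 1010101010101010
  (a | b) = 0000111111111111
  (~d | (a | b)) = 1010111111111111
  ((~d | (a | b)) & c) = 0010001100110011
  ~b = 1111000011110000
  (((~d | (a | b)) & c) & ~b) = 0010000000110000
  ((((~d | (a | b)) & c) & ~b) & ~d) = 0010000000100000
  (~b & a) = 0000000011110000
  (((((~d | (a | b)) & c) & ~b) & ~d) & (~b & a)) = 0000000000100000

(((((~d | (a | b)) & c) & ~b) & ~d) & (~b & a))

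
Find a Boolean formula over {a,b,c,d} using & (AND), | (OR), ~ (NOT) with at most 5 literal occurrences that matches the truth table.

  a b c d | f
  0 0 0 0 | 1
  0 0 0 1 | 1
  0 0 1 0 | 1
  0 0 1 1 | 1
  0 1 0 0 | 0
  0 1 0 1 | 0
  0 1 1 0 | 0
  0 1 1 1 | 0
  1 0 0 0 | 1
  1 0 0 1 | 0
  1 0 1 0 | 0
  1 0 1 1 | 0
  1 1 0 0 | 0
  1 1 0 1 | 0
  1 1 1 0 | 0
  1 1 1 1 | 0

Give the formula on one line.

(~b & ((~c & ~d) | ~a))

  ~b = 1111000011110000
  ~c = 1100110011001100
  ~d = 1010101010101010
  (~c & ~d) = 1000100010001000
  ~a = 1111111100000000
  ((~c & ~d) | ~a) = 1111111110001000
  (~b & ((~c & ~d) | ~a)) = 1111000010000000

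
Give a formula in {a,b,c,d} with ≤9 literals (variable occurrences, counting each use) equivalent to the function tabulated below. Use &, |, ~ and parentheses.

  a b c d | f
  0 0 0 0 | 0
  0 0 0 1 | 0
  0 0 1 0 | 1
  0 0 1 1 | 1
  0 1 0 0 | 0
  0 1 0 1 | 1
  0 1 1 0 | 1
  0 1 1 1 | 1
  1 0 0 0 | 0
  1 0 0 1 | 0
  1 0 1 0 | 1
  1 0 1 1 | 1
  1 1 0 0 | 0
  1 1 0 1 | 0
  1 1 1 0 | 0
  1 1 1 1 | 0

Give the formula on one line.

  ~a = 1111111100000000
  ~b = 1111000011110000
  (~a | ~b) = 1111111111110000
  (d & b) = 0000010100000101
  (a & b) = 0000000000001111
  ((d & b) | (a & b)) = 0000010100001111
  (~a | c) = 1111111100110011
  (((d & b) | (a & b)) & (~a | c)) = 0000010100000011
  ((((d & b) | (a & b)) & (~a | c)) | c) = 0011011100110011
  ((~a | ~b) & ((((d & b) | (a & b)) & (~a | c)) | c)) = 0011011100110000

((~a | ~b) & ((((d & b) | (a & b)) & (~a | c)) | c))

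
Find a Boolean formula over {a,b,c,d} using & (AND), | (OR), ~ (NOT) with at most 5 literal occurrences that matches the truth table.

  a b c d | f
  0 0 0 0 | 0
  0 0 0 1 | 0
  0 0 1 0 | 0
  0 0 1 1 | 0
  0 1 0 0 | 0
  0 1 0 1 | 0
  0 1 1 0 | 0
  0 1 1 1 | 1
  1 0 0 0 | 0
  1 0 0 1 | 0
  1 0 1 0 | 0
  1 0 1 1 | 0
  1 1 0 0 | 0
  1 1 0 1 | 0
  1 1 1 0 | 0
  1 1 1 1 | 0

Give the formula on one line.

((c & b) & (d & ~a))

  (c & b) = 0000001100000011
  ~a = 1111111100000000
  (d & ~a) = 0101010100000000
  ((c & b) & (d & ~a)) = 0000000100000000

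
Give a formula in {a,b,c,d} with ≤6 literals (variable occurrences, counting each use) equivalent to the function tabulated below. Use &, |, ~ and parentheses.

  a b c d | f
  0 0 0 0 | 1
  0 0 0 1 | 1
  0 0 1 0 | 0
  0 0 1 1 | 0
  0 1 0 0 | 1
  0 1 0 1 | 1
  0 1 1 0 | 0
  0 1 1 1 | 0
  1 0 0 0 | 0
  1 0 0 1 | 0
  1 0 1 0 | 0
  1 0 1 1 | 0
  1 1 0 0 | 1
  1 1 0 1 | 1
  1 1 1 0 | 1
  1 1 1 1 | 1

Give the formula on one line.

((~a | b) & ((a & b) | ~c))

  ~a = 1111111100000000
  (~a | b) = 1111111100001111
  (a & b) = 0000000000001111
  ~c = 1100110011001100
  ((a & b) | ~c) = 1100110011001111
  ((~a | b) & ((a & b) | ~c)) = 1100110000001111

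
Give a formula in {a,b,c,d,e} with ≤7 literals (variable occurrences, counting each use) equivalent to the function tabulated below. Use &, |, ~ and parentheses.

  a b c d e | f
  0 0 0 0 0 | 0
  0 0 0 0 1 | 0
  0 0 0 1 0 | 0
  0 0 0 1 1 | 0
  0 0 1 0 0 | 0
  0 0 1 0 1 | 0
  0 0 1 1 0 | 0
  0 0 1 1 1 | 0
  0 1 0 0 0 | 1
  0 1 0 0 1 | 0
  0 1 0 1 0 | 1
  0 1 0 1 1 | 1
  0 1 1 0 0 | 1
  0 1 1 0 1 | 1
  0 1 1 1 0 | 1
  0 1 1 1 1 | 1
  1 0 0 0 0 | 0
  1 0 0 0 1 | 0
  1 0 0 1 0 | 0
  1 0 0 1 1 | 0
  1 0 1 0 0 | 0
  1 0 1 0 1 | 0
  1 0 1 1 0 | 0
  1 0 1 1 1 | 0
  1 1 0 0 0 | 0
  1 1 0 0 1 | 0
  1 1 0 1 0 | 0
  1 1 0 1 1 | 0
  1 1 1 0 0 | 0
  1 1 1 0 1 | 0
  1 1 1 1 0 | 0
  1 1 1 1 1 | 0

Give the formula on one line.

((~a & ((d | c) | ~e)) & b)

  ~a = 11111111111111110000000000000000
  (d | c) = 00111111001111110011111100111111
  ~e = 10101010101010101010101010101010
  ((d | c) | ~e) = 10111111101111111011111110111111
  (~a & ((d | c) | ~e)) = 10111111101111110000000000000000
  ((~a & ((d | c) | ~e)) & b) = 00000000101111110000000000000000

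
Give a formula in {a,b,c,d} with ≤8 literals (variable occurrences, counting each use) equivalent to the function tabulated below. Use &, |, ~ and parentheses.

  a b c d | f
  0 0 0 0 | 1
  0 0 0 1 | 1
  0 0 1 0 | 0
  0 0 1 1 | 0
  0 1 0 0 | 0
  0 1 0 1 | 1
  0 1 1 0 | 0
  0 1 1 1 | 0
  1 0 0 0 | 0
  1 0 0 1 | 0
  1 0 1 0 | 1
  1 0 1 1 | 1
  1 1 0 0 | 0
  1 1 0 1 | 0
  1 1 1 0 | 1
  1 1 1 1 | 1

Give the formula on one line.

(((~c & ~a) & (~b | d)) | (c & (a | (~c & d))))

  ~c = 1100110011001100
  ~a = 1111111100000000
  (~c & ~a) = 1100110000000000
  ~b = 1111000011110000
  (~b | d) = 1111010111110101
  ((~c & ~a) & (~b | d)) = 1100010000000000
  (~c & d) = 0100010001000100
  (a | (~c & d)) = 0100010011111111
  (c & (a | (~c & d))) = 0000000000110011
  (((~c & ~a) & (~b | d)) | (c & (a | (~c & d)))) = 1100010000110011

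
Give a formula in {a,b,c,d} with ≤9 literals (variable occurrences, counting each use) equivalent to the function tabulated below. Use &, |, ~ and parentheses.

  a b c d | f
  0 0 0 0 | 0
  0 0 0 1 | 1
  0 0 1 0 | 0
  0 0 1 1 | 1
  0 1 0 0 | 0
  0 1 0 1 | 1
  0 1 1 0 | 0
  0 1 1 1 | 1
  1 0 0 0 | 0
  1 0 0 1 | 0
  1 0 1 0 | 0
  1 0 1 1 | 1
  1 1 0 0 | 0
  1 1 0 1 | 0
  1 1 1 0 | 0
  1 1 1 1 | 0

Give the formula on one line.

  ~a = 1111111100000000
  (d & ~a) = 0101010100000000
  ~b = 1111000011110000
  ((d & ~a) | ~b) = 1111010111110000
  (c | ~a) = 1111111100110011
  (d & (c | ~a)) = 0101010100010001
  (((d & ~a) | ~b) & (d & (c | ~a))) = 0101010100010000

(((d & ~a) | ~b) & (d & (c | ~a)))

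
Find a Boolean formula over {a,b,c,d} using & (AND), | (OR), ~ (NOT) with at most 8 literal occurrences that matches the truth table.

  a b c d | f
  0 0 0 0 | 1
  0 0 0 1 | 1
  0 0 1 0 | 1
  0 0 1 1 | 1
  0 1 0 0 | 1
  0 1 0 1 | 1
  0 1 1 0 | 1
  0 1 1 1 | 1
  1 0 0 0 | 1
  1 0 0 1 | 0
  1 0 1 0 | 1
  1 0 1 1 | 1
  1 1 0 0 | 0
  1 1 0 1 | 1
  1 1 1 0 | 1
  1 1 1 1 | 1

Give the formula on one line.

  (b & d) = 0000010100000101
  ~a = 1111111100000000
  (c | ~a) = 1111111100110011
  ((b & d) | (c | ~a)) = 1111111100110111
  ~d = 1010101010101010
  (b | ~d) = 1010111110101111
  ~b = 1111000011110000
  ((b | ~d) & ~b) = 1010000010100000
  (((b & d) | (c | ~a)) | ((b | ~d) & ~b)) = 1111111110110111

(((b & d) | (c | ~a)) | ((b | ~d) & ~b))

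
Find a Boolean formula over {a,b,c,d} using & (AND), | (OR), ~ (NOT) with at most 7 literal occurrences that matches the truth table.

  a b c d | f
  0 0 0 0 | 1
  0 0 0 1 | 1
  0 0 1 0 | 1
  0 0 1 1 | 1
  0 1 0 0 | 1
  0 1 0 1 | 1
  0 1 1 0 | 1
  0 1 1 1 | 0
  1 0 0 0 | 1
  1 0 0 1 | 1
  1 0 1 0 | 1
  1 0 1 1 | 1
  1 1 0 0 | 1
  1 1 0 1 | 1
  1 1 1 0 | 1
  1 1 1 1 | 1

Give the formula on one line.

(((~d & ~b) | (~a & (~c | ~b))) | (~d | a))

  ~d = 1010101010101010
  ~b = 1111000011110000
  (~d & ~b) = 1010000010100000
  ~a = 1111111100000000
  ~c = 1100110011001100
  (~c | ~b) = 1111110011111100
  (~a & (~c | ~b)) = 1111110000000000
  ((~d & ~b) | (~a & (~c | ~b))) = 1111110010100000
  (~d | a) = 1010101011111111
  (((~d & ~b) | (~a & (~c | ~b))) | (~d | a)) = 1111111011111111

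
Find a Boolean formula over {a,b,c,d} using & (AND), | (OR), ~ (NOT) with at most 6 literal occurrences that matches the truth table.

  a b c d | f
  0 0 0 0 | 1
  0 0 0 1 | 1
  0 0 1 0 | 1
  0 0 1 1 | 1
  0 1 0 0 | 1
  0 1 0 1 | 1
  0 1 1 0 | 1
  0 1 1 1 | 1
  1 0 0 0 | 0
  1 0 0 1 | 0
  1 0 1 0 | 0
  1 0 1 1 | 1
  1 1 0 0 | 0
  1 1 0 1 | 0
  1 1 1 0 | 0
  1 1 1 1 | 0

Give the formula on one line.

(((c & d) & (~b & (a | ~c))) | ~a)

  (c & d) = 0001000100010001
  ~b = 1111000011110000
  ~c = 1100110011001100
  (a | ~c) = 1100110011111111
  (~b & (a | ~c)) = 1100000011110000
  ((c & d) & (~b & (a | ~c))) = 0000000000010000
  ~a = 1111111100000000
  (((c & d) & (~b & (a | ~c))) | ~a) = 1111111100010000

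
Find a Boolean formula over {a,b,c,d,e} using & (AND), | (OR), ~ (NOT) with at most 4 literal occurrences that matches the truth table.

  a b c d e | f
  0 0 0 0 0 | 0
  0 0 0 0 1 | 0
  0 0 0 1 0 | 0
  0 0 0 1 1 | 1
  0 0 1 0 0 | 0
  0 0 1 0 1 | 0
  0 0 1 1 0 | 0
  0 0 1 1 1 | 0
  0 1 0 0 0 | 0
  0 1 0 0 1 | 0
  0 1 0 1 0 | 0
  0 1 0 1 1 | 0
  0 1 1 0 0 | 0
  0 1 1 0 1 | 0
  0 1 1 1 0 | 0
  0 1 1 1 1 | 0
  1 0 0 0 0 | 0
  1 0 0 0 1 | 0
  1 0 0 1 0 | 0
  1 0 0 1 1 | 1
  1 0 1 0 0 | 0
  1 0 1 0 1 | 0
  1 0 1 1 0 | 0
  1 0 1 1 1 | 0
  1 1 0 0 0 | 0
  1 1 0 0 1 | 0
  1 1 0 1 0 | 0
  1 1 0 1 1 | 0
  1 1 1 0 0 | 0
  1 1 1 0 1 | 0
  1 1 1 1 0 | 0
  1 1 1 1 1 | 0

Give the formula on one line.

(~c & ((d & ~b) & e))

  ~c = 11110000111100001111000011110000
  ~b = 11111111000000001111111100000000
  (d & ~b) = 00110011000000000011001100000000
  ((d & ~b) & e) = 00010001000000000001000100000000
  (~c & ((d & ~b) & e)) = 00010000000000000001000000000000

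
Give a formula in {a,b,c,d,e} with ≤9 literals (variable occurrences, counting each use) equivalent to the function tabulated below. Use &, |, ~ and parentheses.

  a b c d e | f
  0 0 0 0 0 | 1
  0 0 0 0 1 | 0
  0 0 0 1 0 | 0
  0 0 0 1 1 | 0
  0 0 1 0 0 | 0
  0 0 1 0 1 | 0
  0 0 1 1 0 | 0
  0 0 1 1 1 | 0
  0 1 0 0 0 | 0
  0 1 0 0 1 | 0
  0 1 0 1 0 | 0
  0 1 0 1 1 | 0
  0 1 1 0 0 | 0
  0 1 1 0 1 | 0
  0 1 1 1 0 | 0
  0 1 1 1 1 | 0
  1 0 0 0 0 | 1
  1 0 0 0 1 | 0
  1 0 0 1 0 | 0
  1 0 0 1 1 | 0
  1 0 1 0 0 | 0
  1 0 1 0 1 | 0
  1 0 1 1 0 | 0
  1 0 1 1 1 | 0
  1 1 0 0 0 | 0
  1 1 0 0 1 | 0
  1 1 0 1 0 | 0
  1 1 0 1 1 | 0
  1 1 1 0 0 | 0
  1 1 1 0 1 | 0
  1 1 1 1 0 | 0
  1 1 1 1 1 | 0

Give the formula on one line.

  ~c = 11110000111100001111000011110000
  ~d = 11001100110011001100110011001100
  ~e = 10101010101010101010101010101010
  (~d & ~e) = 10001000100010001000100010001000
  (~c & (~d & ~e)) = 10000000100000001000000010000000
  ~b = 11111111000000001111111100000000
  (b & ~e) = 00000000101010100000000010101010
  (c & (b & ~e)) = 00000000000010100000000000001010
  ((c & (b & ~e)) | d) = 00110011001110110011001100111011
  (e & ((c & (b & ~e)) | d)) = 00010001000100010001000100010001
  (~b | (e & ((c & (b & ~e)) | d))) = 11111111000100011111111100010001
  ((~c & (~d & ~e)) & (~b | (e & ((c & (b & ~e)) | d)))) = 10000000000000001000000000000000

((~c & (~d & ~e)) & (~b | (e & ((c & (b & ~e)) | d))))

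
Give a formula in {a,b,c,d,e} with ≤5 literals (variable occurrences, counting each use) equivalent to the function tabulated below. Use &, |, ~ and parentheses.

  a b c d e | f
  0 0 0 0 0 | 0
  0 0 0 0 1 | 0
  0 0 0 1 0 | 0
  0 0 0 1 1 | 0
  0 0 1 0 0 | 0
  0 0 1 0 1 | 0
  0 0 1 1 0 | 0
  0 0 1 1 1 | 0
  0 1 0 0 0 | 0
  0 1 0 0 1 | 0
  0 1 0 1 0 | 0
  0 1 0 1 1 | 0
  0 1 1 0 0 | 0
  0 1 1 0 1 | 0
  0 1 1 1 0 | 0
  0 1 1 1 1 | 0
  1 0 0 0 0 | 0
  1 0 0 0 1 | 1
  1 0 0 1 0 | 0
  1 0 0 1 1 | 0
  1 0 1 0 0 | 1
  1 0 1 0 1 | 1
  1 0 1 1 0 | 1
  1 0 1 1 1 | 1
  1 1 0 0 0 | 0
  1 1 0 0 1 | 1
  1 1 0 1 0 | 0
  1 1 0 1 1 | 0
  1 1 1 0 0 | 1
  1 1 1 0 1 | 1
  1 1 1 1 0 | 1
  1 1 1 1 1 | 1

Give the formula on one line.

  ~d = 11001100110011001100110011001100
  (e & ~d) = 01000100010001000100010001000100
  (c | (e & ~d)) = 01001111010011110100111101001111
  (a & (c | (e & ~d))) = 00000000000000000100111101001111

(a & (c | (e & ~d)))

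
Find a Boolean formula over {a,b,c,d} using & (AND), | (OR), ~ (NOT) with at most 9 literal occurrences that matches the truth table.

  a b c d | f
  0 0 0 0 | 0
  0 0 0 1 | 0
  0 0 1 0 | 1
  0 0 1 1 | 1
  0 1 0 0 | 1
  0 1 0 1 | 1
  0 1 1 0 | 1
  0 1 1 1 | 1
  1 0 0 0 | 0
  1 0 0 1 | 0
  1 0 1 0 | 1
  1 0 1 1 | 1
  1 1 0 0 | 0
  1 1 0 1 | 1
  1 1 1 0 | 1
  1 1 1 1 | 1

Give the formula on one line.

  (c | b) = 0011111100111111
  (c | d) = 0111011101110111
  ~a = 1111111100000000
  ((c | d) | ~a) = 1111111101110111
  ~b = 1111000011110000
  (c | ~b) = 1111001111110011
  (a & (c | ~b)) = 0000000011110011
  (((c | d) | ~a) | (a & (c | ~b))) = 1111111111110111
  ((c | b) & (((c | d) | ~a) | (a & (c | ~b)))) = 0011111100110111

((c | b) & (((c | d) | ~a) | (a & (c | ~b))))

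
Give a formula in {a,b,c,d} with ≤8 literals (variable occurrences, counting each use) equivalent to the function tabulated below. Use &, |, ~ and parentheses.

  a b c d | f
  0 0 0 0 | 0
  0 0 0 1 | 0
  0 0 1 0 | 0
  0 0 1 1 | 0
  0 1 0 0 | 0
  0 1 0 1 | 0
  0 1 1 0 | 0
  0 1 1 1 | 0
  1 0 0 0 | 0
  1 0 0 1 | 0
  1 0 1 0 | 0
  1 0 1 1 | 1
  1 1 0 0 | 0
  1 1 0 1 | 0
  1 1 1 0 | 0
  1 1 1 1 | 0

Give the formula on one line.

  (b | c) = 0011111100111111
  ~b = 1111000011110000
  ~c = 1100110011001100
  (~c & d) = 0100010001000100
  (a | (~c & d)) = 0100010011111111
  (~b & (a | (~c & d))) = 0100000011110000
  (d & (~b & (a | (~c & d)))) = 0100000001010000
  ((b | c) & (d & (~b & (a | (~c & d))))) = 0000000000010000

((b | c) & (d & (~b & (a | (~c & d)))))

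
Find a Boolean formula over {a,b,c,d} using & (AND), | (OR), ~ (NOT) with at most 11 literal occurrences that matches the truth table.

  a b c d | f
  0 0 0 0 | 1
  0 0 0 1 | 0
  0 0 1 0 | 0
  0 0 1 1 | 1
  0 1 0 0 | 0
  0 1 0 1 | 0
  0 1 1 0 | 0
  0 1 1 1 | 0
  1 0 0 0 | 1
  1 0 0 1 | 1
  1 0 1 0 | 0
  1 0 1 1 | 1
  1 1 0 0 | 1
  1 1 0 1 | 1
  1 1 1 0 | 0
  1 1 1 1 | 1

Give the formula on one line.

(((~c & ~b) & ~d) | ((d | ~c) & ((c & ~b) | a)))

  ~c = 1100110011001100
  ~b = 1111000011110000
  (~c & ~b) = 1100000011000000
  ~d = 1010101010101010
  ((~c & ~b) & ~d) = 1000000010000000
  (d | ~c) = 1101110111011101
  (c & ~b) = 0011000000110000
  ((c & ~b) | a) = 0011000011111111
  ((d | ~c) & ((c & ~b) | a)) = 0001000011011101
  (((~c & ~b) & ~d) | ((d | ~c) & ((c & ~b) | a))) = 1001000011011101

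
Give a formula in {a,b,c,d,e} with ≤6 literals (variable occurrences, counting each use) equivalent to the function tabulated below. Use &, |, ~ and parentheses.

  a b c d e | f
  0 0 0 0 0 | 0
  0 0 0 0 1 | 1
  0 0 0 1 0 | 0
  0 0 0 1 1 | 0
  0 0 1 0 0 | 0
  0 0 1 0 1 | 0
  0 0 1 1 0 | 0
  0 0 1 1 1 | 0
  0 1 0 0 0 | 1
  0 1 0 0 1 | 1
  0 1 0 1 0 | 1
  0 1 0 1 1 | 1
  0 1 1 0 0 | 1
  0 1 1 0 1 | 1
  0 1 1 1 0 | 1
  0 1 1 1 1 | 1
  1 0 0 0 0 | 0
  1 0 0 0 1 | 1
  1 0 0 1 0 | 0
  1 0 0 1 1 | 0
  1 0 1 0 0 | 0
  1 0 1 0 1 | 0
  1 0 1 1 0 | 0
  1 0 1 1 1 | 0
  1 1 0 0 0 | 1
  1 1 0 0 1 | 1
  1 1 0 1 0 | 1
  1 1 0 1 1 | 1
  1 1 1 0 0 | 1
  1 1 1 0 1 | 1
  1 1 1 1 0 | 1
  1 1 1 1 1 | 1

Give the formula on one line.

((~d | b) & ((~c | b) & (e | b)))

  ~d = 11001100110011001100110011001100
  (~d | b) = 11001100111111111100110011111111
  ~c = 11110000111100001111000011110000
  (~c | b) = 11110000111111111111000011111111
  (e | b) = 01010101111111110101010111111111
  ((~c | b) & (e | b)) = 01010000111111110101000011111111
  ((~d | b) & ((~c | b) & (e | b))) = 01000000111111110100000011111111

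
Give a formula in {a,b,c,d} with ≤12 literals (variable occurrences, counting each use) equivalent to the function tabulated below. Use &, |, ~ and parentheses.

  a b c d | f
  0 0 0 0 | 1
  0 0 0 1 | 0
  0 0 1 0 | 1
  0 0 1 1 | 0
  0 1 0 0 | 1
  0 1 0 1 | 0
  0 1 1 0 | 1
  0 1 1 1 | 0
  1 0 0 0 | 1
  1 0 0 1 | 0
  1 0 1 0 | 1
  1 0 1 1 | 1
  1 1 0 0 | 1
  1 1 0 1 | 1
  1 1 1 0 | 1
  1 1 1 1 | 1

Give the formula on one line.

(((a & ((c | a) & ~b)) & (a & c)) | ((a & b) | ~d))

  (c | a) = 0011001111111111
  ~b = 1111000011110000
  ((c | a) & ~b) = 0011000011110000
  (a & ((c | a) & ~b)) = 0000000011110000
  (a & c) = 0000000000110011
  ((a & ((c | a) & ~b)) & (a & c)) = 0000000000110000
  (a & b) = 0000000000001111
  ~d = 1010101010101010
  ((a & b) | ~d) = 1010101010101111
  (((a & ((c | a) & ~b)) & (a & c)) | ((a & b) | ~d)) = 1010101010111111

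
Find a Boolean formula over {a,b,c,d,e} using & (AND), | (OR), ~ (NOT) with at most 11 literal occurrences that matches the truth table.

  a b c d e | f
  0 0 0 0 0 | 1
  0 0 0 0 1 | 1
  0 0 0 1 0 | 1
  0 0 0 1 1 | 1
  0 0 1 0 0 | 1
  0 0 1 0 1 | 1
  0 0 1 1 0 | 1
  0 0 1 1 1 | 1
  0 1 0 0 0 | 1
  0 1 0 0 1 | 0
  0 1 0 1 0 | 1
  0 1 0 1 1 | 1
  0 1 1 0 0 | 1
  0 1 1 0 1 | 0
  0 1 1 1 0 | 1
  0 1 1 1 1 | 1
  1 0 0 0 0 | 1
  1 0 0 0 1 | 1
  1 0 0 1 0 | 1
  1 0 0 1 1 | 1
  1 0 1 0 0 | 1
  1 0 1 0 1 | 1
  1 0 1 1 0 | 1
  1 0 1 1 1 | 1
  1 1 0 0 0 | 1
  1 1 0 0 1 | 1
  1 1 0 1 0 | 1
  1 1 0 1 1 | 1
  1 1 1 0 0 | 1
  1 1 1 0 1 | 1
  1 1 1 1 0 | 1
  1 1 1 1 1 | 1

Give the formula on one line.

(((a & ~c) | (~e | (d | ~b))) | (b & (d | a)))

  ~c = 11110000111100001111000011110000
  (a & ~c) = 00000000000000001111000011110000
  ~e = 10101010101010101010101010101010
  ~b = 11111111000000001111111100000000
  (d | ~b) = 11111111001100111111111100110011
  (~e | (d | ~b)) = 11111111101110111111111110111011
  ((a & ~c) | (~e | (d | ~b))) = 11111111101110111111111111111011
  (d | a) = 00110011001100111111111111111111
  (b & (d | a)) = 00000000001100110000000011111111
  (((a & ~c) | (~e | (d | ~b))) | (b & (d | a))) = 11111111101110111111111111111111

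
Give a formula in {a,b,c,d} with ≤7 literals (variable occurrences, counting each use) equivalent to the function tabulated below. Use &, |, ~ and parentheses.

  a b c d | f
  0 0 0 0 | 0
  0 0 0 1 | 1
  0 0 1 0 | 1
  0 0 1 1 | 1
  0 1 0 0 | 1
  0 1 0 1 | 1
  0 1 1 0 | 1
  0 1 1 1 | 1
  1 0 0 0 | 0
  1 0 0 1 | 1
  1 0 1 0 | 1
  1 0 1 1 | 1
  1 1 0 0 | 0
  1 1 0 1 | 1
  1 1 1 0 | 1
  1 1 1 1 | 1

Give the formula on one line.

((b & ~a) | (d | c))

  ~a = 1111111100000000
  (b & ~a) = 0000111100000000
  (d | c) = 0111011101110111
  ((b & ~a) | (d | c)) = 0111111101110111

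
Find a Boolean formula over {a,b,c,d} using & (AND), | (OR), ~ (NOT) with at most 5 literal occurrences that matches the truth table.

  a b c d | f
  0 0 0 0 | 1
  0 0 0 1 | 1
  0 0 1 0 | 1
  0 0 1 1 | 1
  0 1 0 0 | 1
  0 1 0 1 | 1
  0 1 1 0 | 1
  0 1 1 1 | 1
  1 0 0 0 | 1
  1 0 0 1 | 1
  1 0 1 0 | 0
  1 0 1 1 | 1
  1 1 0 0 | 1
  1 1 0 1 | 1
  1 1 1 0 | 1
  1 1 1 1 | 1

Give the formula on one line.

(((d | ~c) | ~a) | b)

  ~c = 1100110011001100
  (d | ~c) = 1101110111011101
  ~a = 1111111100000000
  ((d | ~c) | ~a) = 1111111111011101
  (((d | ~c) | ~a) | b) = 1111111111011111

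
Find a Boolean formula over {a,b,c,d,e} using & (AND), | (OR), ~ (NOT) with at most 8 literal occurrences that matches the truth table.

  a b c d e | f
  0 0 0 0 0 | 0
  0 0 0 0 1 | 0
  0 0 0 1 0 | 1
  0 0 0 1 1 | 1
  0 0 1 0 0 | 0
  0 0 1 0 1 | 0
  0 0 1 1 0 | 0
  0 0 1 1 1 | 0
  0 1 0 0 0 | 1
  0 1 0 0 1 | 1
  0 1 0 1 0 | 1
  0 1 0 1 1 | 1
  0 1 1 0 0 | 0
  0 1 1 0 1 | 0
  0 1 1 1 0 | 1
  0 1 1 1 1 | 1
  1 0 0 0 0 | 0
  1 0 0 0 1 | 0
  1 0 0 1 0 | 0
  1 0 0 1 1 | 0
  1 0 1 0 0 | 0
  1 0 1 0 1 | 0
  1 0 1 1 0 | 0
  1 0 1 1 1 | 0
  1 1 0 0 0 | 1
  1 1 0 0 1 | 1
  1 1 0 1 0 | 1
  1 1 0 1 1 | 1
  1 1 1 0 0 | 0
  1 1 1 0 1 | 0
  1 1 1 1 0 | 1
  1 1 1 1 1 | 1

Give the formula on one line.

  (d & b) = 00000000001100110000000000110011
  ~d = 11001100110011001100110011001100
  (~d & b) = 00000000110011000000000011001100
  ~a = 11111111111111110000000000000000
  (b | d) = 00110011111111110011001111111111
  (~a & (b | d)) = 00110011111111110000000000000000
  ((~d & b) | (~a & (b | d))) = 00110011111111110000000011001100
  ~c = 11110000111100001111000011110000
  (((~d & b) | (~a & (b | d))) & ~c) = 00110000111100000000000011000000
  ((d & b) | (((~d & b) | (~a & (b | d))) & ~c)) = 00110000111100110000000011110011

((d & b) | (((~d & b) | (~a & (b | d))) & ~c))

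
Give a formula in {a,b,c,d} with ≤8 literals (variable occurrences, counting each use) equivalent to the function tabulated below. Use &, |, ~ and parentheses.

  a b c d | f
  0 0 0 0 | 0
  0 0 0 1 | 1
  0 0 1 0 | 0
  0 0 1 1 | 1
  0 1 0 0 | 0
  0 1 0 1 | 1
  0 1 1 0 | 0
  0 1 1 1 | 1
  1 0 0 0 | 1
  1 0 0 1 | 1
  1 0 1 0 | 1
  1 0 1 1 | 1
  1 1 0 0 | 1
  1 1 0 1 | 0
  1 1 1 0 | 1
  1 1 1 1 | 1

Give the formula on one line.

((((c | ~b) | ~d) & a) | ((d & ~b) | (d & ~a)))

  ~b = 1111000011110000
  (c | ~b) = 1111001111110011
  ~d = 1010101010101010
  ((c | ~b) | ~d) = 1111101111111011
  (((c | ~b) | ~d) & a) = 0000000011111011
  (d & ~b) = 0101000001010000
  ~a = 1111111100000000
  (d & ~a) = 0101010100000000
  ((d & ~b) | (d & ~a)) = 0101010101010000
  ((((c | ~b) | ~d) & a) | ((d & ~b) | (d & ~a))) = 0101010111111011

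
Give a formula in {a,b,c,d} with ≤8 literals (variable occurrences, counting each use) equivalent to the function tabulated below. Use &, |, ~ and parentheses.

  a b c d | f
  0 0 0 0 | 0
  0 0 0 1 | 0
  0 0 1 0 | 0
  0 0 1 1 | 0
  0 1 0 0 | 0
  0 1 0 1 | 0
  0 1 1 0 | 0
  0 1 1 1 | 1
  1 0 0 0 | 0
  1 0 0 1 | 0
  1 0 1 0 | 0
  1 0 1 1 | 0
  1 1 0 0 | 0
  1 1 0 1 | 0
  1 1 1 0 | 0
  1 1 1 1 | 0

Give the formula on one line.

(((~a & b) & (~c | d)) & c)

  ~a = 1111111100000000
  (~a & b) = 0000111100000000
  ~c = 1100110011001100
  (~c | d) = 1101110111011101
  ((~a & b) & (~c | d)) = 0000110100000000
  (((~a & b) & (~c | d)) & c) = 0000000100000000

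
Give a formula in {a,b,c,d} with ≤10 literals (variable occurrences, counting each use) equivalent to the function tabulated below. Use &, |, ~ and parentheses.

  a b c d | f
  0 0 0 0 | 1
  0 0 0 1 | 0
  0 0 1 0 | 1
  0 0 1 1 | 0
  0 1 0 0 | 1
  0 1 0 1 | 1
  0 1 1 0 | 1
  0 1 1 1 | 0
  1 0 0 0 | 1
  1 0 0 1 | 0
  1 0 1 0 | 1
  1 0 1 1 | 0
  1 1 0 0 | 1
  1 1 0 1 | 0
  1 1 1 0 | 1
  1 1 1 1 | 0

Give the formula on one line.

(~d | (~a & (~c & (b | (~d & ((d & b) | a))))))

  ~d = 1010101010101010
  ~a = 1111111100000000
  ~c = 1100110011001100
  (d & b) = 0000010100000101
  ((d & b) | a) = 0000010111111111
  (~d & ((d & b) | a)) = 0000000010101010
  (b | (~d & ((d & b) | a))) = 0000111110101111
  (~c & (b | (~d & ((d & b) | a)))) = 0000110010001100
  (~a & (~c & (b | (~d & ((d & b) | a))))) = 0000110000000000
  (~d | (~a & (~c & (b | (~d & ((d & b) | a)))))) = 1010111010101010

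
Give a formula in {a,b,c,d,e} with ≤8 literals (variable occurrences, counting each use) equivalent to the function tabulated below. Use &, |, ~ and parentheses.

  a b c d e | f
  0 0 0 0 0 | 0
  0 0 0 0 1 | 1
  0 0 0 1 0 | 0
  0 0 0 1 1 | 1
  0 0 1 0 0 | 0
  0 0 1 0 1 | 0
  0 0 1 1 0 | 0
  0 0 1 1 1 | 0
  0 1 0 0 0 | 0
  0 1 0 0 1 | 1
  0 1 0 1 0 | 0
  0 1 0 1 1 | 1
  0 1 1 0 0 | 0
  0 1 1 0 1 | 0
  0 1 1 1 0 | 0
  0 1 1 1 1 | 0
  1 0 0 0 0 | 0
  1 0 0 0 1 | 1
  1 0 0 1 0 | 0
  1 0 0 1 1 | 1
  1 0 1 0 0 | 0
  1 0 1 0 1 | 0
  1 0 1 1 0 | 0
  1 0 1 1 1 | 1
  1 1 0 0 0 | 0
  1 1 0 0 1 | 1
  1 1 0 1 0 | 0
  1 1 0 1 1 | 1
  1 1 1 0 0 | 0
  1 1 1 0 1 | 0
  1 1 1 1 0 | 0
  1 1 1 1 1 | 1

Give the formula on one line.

(e & (~c | (a & (d | ~e))))

  ~c = 11110000111100001111000011110000
  ~e = 10101010101010101010101010101010
  (d | ~e) = 10111011101110111011101110111011
  (a & (d | ~e)) = 00000000000000001011101110111011
  (~c | (a & (d | ~e))) = 11110000111100001111101111111011
  (e & (~c | (a & (d | ~e)))) = 01010000010100000101000101010001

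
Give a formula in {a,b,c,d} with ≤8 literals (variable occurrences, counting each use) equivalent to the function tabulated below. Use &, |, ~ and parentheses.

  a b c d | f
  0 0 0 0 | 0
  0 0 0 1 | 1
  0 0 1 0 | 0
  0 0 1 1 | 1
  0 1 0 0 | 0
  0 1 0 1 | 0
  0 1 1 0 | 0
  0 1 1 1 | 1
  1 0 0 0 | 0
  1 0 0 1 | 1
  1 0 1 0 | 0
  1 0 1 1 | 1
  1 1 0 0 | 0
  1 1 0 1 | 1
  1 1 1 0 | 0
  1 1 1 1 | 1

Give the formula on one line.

(((~b | c) | (((b | d) & a) & (b | c))) & d)

  ~b = 1111000011110000
  (~b | c) = 1111001111110011
  (b | d) = 0101111101011111
  ((b | d) & a) = 0000000001011111
  (b | c) = 0011111100111111
  (((b | d) & a) & (b | c)) = 0000000000011111
  ((~b | c) | (((b | d) & a) & (b | c))) = 1111001111111111
  (((~b | c) | (((b | d) & a) & (b | c))) & d) = 0101000101010101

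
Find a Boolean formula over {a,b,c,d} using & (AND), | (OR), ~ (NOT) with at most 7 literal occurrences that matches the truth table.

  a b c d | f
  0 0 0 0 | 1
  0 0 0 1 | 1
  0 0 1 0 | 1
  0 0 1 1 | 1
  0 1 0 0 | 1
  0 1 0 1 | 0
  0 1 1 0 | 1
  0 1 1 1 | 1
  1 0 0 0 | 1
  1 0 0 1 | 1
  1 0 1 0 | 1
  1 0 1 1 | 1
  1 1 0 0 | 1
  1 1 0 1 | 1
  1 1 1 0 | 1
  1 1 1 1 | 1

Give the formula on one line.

((~b | a) | ((a | ~d) | (c & d)))

  ~b = 1111000011110000
  (~b | a) = 1111000011111111
  ~d = 1010101010101010
  (a | ~d) = 1010101011111111
  (c & d) = 0001000100010001
  ((a | ~d) | (c & d)) = 1011101111111111
  ((~b | a) | ((a | ~d) | (c & d))) = 1111101111111111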